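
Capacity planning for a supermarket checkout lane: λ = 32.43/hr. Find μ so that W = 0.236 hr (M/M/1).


W = 1/(μ−λ) ⇒ μ − λ = 1/W = 1/0.236 = 4.2373
μ = λ + 1/W = 32.43 + 4.2373 = 36.6673 per hr

Final: 36.6673 /hr


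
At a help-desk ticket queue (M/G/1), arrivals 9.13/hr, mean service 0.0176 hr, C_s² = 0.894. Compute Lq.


ρ = λ·E[S] = 9.13·0.0176 = 0.1607
Lq = ρ²(1+C_s²)/(2(1−ρ)) = 0.02582·(1+0.894)/(2·0.8393)
= 0.02582·1.8940/1.6786 = 0.02913

Final: 0.02913


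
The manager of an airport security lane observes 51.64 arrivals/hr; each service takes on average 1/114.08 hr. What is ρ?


ρ = λ/μ = 51.64/114.08 = 0.4527

Final: 0.4527


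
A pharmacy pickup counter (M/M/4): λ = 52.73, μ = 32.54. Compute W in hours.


a = 1.6205; ρ = 0.4051; P₀ = 0.195099
Lq = P₀·a^c·ρ/(c!(1−ρ)²) = 0.06417
Wq = Lq/λ = 0.06417/52.73 = 0.001217 hr
W = Wq + 1/μ = 0.001217 + 0.03073 = 0.03195 hr

Final: 0.03195 hr


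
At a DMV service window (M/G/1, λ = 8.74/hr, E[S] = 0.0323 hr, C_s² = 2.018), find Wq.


ρ = λ·E[S] = 8.74·0.0323 = 0.2823
E[S²] = E[S]²(1+C_s²) = 0.0323²·(1+2.018) = 0.003149
Wq = λ·E[S²]/(2(1−ρ)) = 8.74·0.003149/(2·0.7177) = 0.01917 hr

Final: 0.01917 hr


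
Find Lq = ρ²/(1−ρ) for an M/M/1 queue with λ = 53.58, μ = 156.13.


ρ = 53.58/156.13 = 0.3432
Lq = ρ²/(1−ρ) = 0.1178/0.6568 = 0.1793

Final: 0.1793


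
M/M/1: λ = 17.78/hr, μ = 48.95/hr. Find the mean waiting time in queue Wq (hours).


ρ = 17.78/48.95 = 0.3632
Wq = ρ/(μ−λ) = 0.3632/(48.95 − 17.78) = 0.3632/31.17 = 0.01165 hr

Final: 0.01165 hr


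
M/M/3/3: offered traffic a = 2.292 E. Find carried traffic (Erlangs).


B(3,2.292) = 0.253205 (Erlang-B)
Carried load = a(1 − B) = 2.292·(1 − 0.253205) = 2.292·0.746795 = 1.7117 E

Final: 1.7117 Erlangs


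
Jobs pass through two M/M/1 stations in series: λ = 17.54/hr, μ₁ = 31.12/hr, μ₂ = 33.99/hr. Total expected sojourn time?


Each node sees arrival rate λ = 17.54/hr (tandem ⇒ throughput preserved).
W₁ = 1/(μ₁−λ) = 1/(31.12−17.54) = 0.07364 hr
W₂ = 1/(μ₂−λ) = 1/(33.99−17.54) = 0.06079 hr
W_total = W₁ + W₂ = 0.07364 + 0.06079 = 0.13443 hr

Final: 0.13443 hr


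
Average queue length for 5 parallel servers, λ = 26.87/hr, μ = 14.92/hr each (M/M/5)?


a = λ/μ = 1.8009; ρ = a/5 = 0.3602
P₀ = 0.164441
Lq = P₀·a^c·ρ / (c!·(1−ρ)²) = 0.164441·18.94498·0.3602/(120·0.40936)
= 0.02284

Final: 0.02284


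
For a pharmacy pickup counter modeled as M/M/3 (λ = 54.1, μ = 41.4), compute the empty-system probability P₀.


a = λ/μ = 54.1/41.4 = 1.3068; ρ = a/c = 0.4356
Σ_{k=0}^{2} a^k/k! (terms k=0..2) = 1.00000 + 1.30676 + 0.85382 = 3.16058
Tail: a^3/(3!(1−ρ)) = 2.23147/(6·0.5644) = 0.65894
P₀ = 1/(3.16058 + 0.65894) = 1/3.81951 = 0.261813

Final: 0.261813


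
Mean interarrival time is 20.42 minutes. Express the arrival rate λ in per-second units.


λ = 1/(interarrival time) in consistent units.
1 second = 0.0166667 min, so λ = 0.0166667/20.42 = 0.0008162 per second

Final: 0.0008162 /sec


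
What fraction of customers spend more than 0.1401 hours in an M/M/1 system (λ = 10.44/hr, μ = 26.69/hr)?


W ~ Exponential(μ−λ) for M/M/1.
μ − λ = 26.69 − 10.44 = 16.2500
P(W > t) = e^{−(μ−λ)t} = e^{−2.2766} = 0.102630

Final: 0.102630


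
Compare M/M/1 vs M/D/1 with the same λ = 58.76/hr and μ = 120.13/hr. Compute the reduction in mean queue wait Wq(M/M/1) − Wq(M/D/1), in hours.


ρ = 58.76/120.13 = 0.4891
Wq(M/M/1) = ρ/(μ−λ) = 0.4891/61.37 = 0.007970 hr
Wq(M/D/1) = ρ/(2(μ−λ)) = 0.003985 hr
Savings = 0.007970 − 0.003985 = 0.003985 hr

Final: 0.003985 hr


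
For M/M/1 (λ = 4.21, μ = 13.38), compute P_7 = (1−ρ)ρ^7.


ρ = 4.21/13.38 = 0.3146
P_n = (1−ρ)·ρ^n = (1 − 0.3146)·0.3146^7 = 0.6854·0.0003053 = 0.0002093

Final: 0.0002093


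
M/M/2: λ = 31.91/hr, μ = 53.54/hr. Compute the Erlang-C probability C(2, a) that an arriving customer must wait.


a = λ/μ = 0.5960; ρ = a/2 = 0.2980
P₀ = 0.540830 (from M/M/c formula)
C(c,a) = [a^c/(c!(1−ρ))]·P₀ = [0.35522/(2·0.7020)]·0.540830
= 0.25301·0.540830 = 0.136833

Final: 0.136833


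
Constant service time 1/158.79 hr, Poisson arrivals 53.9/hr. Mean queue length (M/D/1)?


ρ = 53.9/158.79 = 0.3394
M/D/1: Lq = ρ²/(2(1−ρ)) = 0.1152/(2·0.6606) = 0.08721

Final: 0.08721


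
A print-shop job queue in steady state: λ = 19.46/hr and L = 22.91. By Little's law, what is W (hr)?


W = L/λ = 22.91/19.46 = 1.1773 hr

Final: 1.1773 hr


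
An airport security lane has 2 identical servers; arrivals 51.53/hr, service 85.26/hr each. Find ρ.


ρ = λ/(cμ) = 51.53/(2·85.26) = 51.53/170.52 = 0.3022

Final: 0.3022


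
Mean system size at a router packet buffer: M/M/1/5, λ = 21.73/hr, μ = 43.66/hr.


ρ = 21.73/43.66 = 0.4977
L = ρ[1 − (K+1)ρ^K + Kρ^(K+1)] / [(1−ρ)(1−ρ^(K+1))]
Numerator: 0.4977·(1 − 6·0.030541 + 5·0.015200) = 0.444334
Denominator: (0.5023)·(0.984800) = 0.494655
L = 0.444334/0.494655 = 0.8983

Final: 0.8983


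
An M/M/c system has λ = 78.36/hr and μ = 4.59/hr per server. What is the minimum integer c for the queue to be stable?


Stability requires cμ > λ ⇔ c > λ/μ.
λ/μ = 78.36/4.59 = 17.0719
Minimum integer c = ⌊17.0719⌋ + 1 = 18
Check: 18·4.59 = 82.62 > 78.36, while 17·4.59 = 78.03 ≤ 78.36

Final: 18 servers


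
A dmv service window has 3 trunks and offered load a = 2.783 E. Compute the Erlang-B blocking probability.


B(c,a) = (a^c/c!) / Σ_{k=0}^{c} a^k/k!
a^3/3! = 3.592430
Σ terms (k=0..3): 1.00000 + 2.78300 + 3.87254 + 3.59243 = 11.247975
B = 3.592430/11.247975 = 0.319385

Final: 0.319385


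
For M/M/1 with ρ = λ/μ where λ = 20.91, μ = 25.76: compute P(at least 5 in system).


ρ = 20.91/25.76 = 0.8117
P(N ≥ n) = ρ^n = 0.8117^5 = 0.352404

Final: 0.352404


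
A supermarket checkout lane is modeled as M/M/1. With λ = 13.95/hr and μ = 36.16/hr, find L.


ρ = λ/μ = 13.95/36.16 = 0.3858
L = ρ/(1−ρ) = 0.3858/(1 − 0.3858) = 0.3858/0.6142 = 0.6281

Final: 0.6281


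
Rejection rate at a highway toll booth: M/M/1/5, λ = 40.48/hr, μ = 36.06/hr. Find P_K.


ρ = λ/μ = 40.48/36.06 = 1.1226
P_K = (1−ρ)ρ^K/(1−ρ^(K+1)) = (-0.1226·1.782682)/(1 − 2.001192)
= -0.218510/-1.001192 = 0.218249

Final: 0.218249


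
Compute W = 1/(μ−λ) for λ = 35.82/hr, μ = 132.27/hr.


W = 1/(μ−λ) = 1/(132.27 − 35.82) = 1/96.45 = 0.01037 hr

Final: 0.01037 hr


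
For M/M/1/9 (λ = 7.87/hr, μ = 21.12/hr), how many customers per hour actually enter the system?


ρ = 0.3726; P_K = (1−ρ)ρ^9/(1−ρ^10) = 0.00008691
λ_eff = λ(1 − P_K) = 7.87·(1 − 0.00008691) = 7.87·0.999913 = 7.8693 /hr

Final: 7.8693 /hr


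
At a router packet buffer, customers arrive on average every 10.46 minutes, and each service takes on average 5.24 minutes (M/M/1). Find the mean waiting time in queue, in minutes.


λ = 60/10.46 = 5.7361 /hr
μ = 60/5.24 = 11.4504 /hr
ρ = λ/μ = 5.7361/11.4504 = 0.5010
Wq = ρ/(μ−λ) = 0.5010/(11.4504−5.7361) = 0.08767 hr
In minutes: 0.08767·60 = 5.260 min

Final: 5.260 min


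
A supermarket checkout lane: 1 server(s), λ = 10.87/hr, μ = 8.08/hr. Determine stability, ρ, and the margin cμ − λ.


Total capacity cμ = 1·8.08 = 8.08/hr
ρ = λ/(cμ) = 10.87/8.08 = 1.3453
Stable ⇔ ρ < 1: NO
Spare capacity = cμ − λ = 8.08 − 10.87 = -2.79/hr

Final: ρ = 1.3453; unstable; margin = -2.79/hr


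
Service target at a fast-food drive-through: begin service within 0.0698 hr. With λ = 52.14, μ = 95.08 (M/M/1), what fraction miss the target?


ρ = 52.14/95.08 = 0.5484
P(Wq > t) = ρ·e^{−(μ−λ)t} = 0.5484·e^{−2.9972}
= 0.5484·0.049926 = 0.027378

Final: 0.027378


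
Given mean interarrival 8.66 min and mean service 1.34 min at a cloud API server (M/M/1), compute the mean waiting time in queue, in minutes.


λ = 60/8.66 = 6.9284 /hr
μ = 60/1.34 = 44.7761 /hr
ρ = λ/μ = 6.9284/44.7761 = 0.1547
Wq = ρ/(μ−λ) = 0.1547/(44.7761−6.9284) = 0.004088 hr
In minutes: 0.004088·60 = 0.2453 min

Final: 0.2453 min


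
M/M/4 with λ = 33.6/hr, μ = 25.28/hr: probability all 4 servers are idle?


a = λ/μ = 33.6/25.28 = 1.3291; ρ = a/c = 0.3323
Σ_{k=0}^{3} a^k/k! (terms k=0..3) = 1.00000 + 1.32911 + 0.88327 + 0.39132 = 3.60371
Tail: a^4/(4!(1−ρ)) = 3.12068/(24·0.6677) = 0.19473
P₀ = 1/(3.60371 + 0.19473) = 1/3.79844 = 0.263266

Final: 0.263266


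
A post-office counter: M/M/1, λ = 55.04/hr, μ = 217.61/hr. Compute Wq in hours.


ρ = 55.04/217.61 = 0.2529
Wq = ρ/(μ−λ) = 0.2529/(217.61 − 55.04) = 0.2529/162.57 = 0.001556 hr

Final: 0.001556 hr


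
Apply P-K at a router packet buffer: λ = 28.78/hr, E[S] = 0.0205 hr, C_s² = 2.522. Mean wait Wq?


ρ = λ·E[S] = 28.78·0.0205 = 0.5900
E[S²] = E[S]²(1+C_s²) = 0.0205²·(1+2.522) = 0.001480
Wq = λ·E[S²]/(2(1−ρ)) = 28.78·0.001480/(2·0.4100) = 0.05195 hr

Final: 0.05195 hr


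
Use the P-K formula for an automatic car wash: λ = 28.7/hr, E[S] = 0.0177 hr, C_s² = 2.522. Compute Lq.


ρ = λ·E[S] = 28.7·0.0177 = 0.5080
Lq = ρ²(1+C_s²)/(2(1−ρ)) = 0.2581·(1+2.522)/(2·0.4920)
= 0.2581·3.5220/0.9840 = 0.92363

Final: 0.92363


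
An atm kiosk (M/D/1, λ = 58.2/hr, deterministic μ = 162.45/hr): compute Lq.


ρ = 58.2/162.45 = 0.3583
M/D/1: Lq = ρ²/(2(1−ρ)) = 0.1284/(2·0.6417) = 0.10000

Final: 0.10000


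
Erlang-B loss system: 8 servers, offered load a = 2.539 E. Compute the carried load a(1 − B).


B(8,2.539) = 0.003386 (Erlang-B)
Carried load = a(1 − B) = 2.539·(1 − 0.003386) = 2.539·0.996614 = 2.5304 E

Final: 2.5304 Erlangs


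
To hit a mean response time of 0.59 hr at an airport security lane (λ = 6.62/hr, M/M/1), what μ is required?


W = 1/(μ−λ) ⇒ μ − λ = 1/W = 1/0.59 = 1.6949
μ = λ + 1/W = 6.62 + 1.6949 = 8.3149 per hr

Final: 8.3149 /hr


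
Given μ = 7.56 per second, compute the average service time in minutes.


Mean service time = 1/μ = 1/7.56 second = 0.13228 second
In minutes: 0.13228 × 0.0166667 = 0.002205 min

Final: 0.002205 min


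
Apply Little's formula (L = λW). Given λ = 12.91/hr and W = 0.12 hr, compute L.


L = λW = 12.91·0.12 = 1.5492

Final: 1.5492


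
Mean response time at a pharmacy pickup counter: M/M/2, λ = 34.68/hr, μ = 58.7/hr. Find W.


a = 0.5908; ρ = 0.2954; P₀ = 0.543924
Lq = P₀·a^c·ρ/(c!(1−ρ)²) = 0.05648
Wq = Lq/λ = 0.05648/34.68 = 0.001629 hr
W = Wq + 1/μ = 0.001629 + 0.01704 = 0.01866 hr

Final: 0.01866 hr


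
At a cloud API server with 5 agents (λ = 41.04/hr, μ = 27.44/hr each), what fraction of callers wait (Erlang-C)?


a = λ/μ = 1.4956; ρ = a/5 = 0.2991
P₀ = 0.223757 (from M/M/c formula)
C(c,a) = [a^c/(c!(1−ρ))]·P₀ = [7.48370/(120·0.7009)]·0.223757
= 0.08898·0.223757 = 0.019910

Final: 0.019910


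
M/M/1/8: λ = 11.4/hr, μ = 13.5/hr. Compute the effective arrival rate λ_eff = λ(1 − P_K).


ρ = 0.8444; P_K = (1−ρ)ρ^8/(1−ρ^9) = 0.051456
λ_eff = λ(1 − P_K) = 11.4·(1 − 0.051456) = 11.4·0.948544 = 10.8134 /hr

Final: 10.8134 /hr


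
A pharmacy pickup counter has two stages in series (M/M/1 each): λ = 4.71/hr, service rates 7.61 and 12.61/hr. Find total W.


Each node sees arrival rate λ = 4.71/hr (tandem ⇒ throughput preserved).
W₁ = 1/(μ₁−λ) = 1/(7.61−4.71) = 0.34483 hr
W₂ = 1/(μ₂−λ) = 1/(12.61−4.71) = 0.12658 hr
W_total = W₁ + W₂ = 0.34483 + 0.12658 = 0.47141 hr

Final: 0.47141 hr


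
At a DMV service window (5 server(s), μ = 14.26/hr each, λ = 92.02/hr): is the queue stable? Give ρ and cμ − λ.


Total capacity cμ = 5·14.26 = 71.30/hr
ρ = λ/(cμ) = 92.02/71.30 = 1.2906
Stable ⇔ ρ < 1: NO
Spare capacity = cμ − λ = 71.30 − 92.02 = -20.72/hr

Final: ρ = 1.2906; unstable; margin = -20.72/hr


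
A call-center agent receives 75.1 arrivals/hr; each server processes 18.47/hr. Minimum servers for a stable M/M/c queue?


Stability requires cμ > λ ⇔ c > λ/μ.
λ/μ = 75.1/18.47 = 4.0661
Minimum integer c = ⌊4.0661⌋ + 1 = 5
Check: 5·18.47 = 92.35 > 75.1, while 4·18.47 = 73.88 ≤ 75.1

Final: 5 servers


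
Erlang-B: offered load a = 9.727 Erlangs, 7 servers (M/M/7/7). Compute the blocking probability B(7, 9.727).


B(c,a) = (a^c/c!) / Σ_{k=0}^{c} a^k/k!
a^7/7! = 1634.639069
Σ terms (k=0..7): 1.00000 + 9.72700 + 47.30726 + 153.38592 + 372.99621 + 725.62683 + 1176.36203 + 1634.63907 = 4121.044330
B = 1634.639069/4121.044330 = 0.396657

Final: 0.396657


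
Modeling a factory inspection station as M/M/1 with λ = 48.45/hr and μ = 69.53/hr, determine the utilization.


ρ = λ/μ = 48.45/69.53 = 0.6968

Final: 0.6968


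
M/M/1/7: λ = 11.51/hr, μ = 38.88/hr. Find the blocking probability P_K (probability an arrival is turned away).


ρ = λ/μ = 11.51/38.88 = 0.2960
P_K = (1−ρ)ρ^K/(1−ρ^(K+1)) = (0.7040·0.0001993)/(1 − 0.00005899)
= 0.0001403/0.999941 = 0.0001403

Final: 0.0001403


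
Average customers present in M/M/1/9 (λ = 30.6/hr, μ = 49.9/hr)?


ρ = 30.6/49.9 = 0.6132
L = ρ[1 − (K+1)ρ^K + Kρ^(K+1)] / [(1−ρ)(1−ρ^(K+1))]
Numerator: 0.6132·(1 − 10·0.012263 + 9·0.007520) = 0.579530
Denominator: (0.3868)·(0.992480) = 0.383865
L = 0.579530/0.383865 = 1.5097

Final: 1.5097


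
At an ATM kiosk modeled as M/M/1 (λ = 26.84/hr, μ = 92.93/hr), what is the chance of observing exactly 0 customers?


ρ = 26.84/92.93 = 0.2888
P_n = (1−ρ)·ρ^n = (1 − 0.2888)·0.2888^0 = 0.7112·1.000000 = 0.711180

Final: 0.711180


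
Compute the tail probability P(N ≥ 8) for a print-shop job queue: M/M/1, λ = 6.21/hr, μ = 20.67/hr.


ρ = 6.21/20.67 = 0.3004
P(N ≥ n) = ρ^n = 0.3004^8 = 0.00006638

Final: 0.00006638


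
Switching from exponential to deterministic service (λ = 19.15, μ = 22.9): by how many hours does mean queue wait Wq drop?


ρ = 19.15/22.9 = 0.8362
Wq(M/M/1) = ρ/(μ−λ) = 0.8362/3.75 = 0.22300 hr
Wq(M/D/1) = ρ/(2(μ−λ)) = 0.11150 hr
Savings = 0.22300 − 0.11150 = 0.11150 hr

Final: 0.11150 hr


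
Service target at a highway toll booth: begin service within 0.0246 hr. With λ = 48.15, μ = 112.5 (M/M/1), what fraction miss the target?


ρ = 48.15/112.5 = 0.4280
P(Wq > t) = ρ·e^{−(μ−λ)t} = 0.4280·e^{−1.5830}
= 0.4280·0.205356 = 0.087892

Final: 0.087892


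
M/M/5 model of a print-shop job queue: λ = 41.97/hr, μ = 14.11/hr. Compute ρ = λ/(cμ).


ρ = λ/(cμ) = 41.97/(5·14.11) = 41.97/70.55 = 0.5949

Final: 0.5949


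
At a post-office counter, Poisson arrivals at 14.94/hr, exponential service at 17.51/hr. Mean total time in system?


W = 1/(μ−λ) = 1/(17.51 − 14.94) = 1/2.57 = 0.3891 hr

Final: 0.3891 hr


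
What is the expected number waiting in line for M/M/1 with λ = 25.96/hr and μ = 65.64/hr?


ρ = 25.96/65.64 = 0.3955
Lq = ρ²/(1−ρ) = 0.1564/0.6045 = 0.2587

Final: 0.2587


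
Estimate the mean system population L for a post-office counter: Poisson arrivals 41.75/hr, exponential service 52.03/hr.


ρ = λ/μ = 41.75/52.03 = 0.8024
L = ρ/(1−ρ) = 0.8024/(1 − 0.8024) = 0.8024/0.1976 = 4.0613

Final: 4.0613


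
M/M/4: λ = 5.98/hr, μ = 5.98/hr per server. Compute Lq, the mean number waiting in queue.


a = λ/μ = 1.0000; ρ = a/4 = 0.2500
P₀ = 0.367347
Lq = P₀·a^c·ρ / (c!·(1−ρ)²) = 0.367347·1.00000·0.2500/(24·0.56250)
= 0.006803

Final: 0.006803


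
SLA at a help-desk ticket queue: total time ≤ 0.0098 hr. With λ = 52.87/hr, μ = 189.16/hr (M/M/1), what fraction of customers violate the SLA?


W ~ Exponential(μ−λ) for M/M/1.
μ − λ = 189.16 − 52.87 = 136.2900
P(W > t) = e^{−(μ−λ)t} = e^{−1.3356} = 0.262989

Final: 0.262989


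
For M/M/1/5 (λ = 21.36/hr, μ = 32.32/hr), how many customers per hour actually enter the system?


ρ = 0.6609; P_K = (1−ρ)ρ^5/(1−ρ^6) = 0.046642
λ_eff = λ(1 − P_K) = 21.36·(1 − 0.046642) = 21.36·0.953358 = 20.3637 /hr

Final: 20.3637 /hr


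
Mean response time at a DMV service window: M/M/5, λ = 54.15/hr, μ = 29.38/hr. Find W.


a = 1.8431; ρ = 0.3686; P₀ = 0.157565
Lq = P₀·a^c·ρ/(c!(1−ρ)²) = 0.02582
Wq = Lq/λ = 0.02582/54.15 = 0.0004769 hr
W = Wq + 1/μ = 0.0004769 + 0.03404 = 0.03451 hr

Final: 0.03451 hr


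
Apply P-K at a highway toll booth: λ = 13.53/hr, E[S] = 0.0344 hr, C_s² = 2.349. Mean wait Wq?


ρ = λ·E[S] = 13.53·0.0344 = 0.4654
E[S²] = E[S]²(1+C_s²) = 0.0344²·(1+2.349) = 0.003963
Wq = λ·E[S²]/(2(1−ρ)) = 13.53·0.003963/(2·0.5346) = 0.05015 hr

Final: 0.05015 hr


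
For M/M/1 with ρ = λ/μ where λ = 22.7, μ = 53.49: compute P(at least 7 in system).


ρ = 22.7/53.49 = 0.4244
P(N ≥ n) = ρ^n = 0.4244^7 = 0.002479

Final: 0.002479


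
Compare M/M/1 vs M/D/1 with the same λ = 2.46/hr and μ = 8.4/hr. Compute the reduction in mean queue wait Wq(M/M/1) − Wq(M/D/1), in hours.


ρ = 2.46/8.4 = 0.2929
Wq(M/M/1) = ρ/(μ−λ) = 0.2929/5.94 = 0.04930 hr
Wq(M/D/1) = ρ/(2(μ−λ)) = 0.02465 hr
Savings = 0.04930 − 0.02465 = 0.02465 hr

Final: 0.02465 hr


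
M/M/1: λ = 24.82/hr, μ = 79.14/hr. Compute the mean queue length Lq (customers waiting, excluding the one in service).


ρ = 24.82/79.14 = 0.3136
Lq = ρ²/(1−ρ) = 0.09836/0.6864 = 0.1433

Final: 0.1433


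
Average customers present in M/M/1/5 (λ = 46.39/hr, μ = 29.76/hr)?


ρ = 46.39/29.76 = 1.5588
L = ρ[1 − (K+1)ρ^K + Kρ^(K+1)] / [(1−ρ)(1−ρ^(K+1))]
Numerator: 1.5588·(1 − 6·9.203589 + 5·14.346590) = 27.296855
Denominator: (-0.5588)·(-13.346590) = 7.458124
L = 27.296855/7.458124 = 3.6600

Final: 3.6600


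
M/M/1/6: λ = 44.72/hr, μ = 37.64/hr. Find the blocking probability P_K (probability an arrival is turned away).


ρ = λ/μ = 44.72/37.64 = 1.1881
P_K = (1−ρ)ρ^K/(1−ρ^(K+1)) = (-0.1881·2.812633)/(1 − 3.341683)
= -0.529050/-2.341683 = 0.225927

Final: 0.225927


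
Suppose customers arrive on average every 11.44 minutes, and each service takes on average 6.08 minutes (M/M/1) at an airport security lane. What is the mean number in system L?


λ = 60/11.44 = 5.2448 /hr
μ = 60/6.08 = 9.8684 /hr
ρ = λ/μ = 5.2448/9.8684 = 0.5315
L = ρ/(1−ρ) = 0.5315/0.4685 = 1.1343

Final: 1.1343


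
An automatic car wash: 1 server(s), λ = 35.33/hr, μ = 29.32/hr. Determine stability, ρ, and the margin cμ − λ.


Total capacity cμ = 1·29.32 = 29.32/hr
ρ = λ/(cμ) = 35.33/29.32 = 1.2050
Stable ⇔ ρ < 1: NO
Spare capacity = cμ − λ = 29.32 − 35.33 = -6.01/hr

Final: ρ = 1.2050; unstable; margin = -6.01/hr


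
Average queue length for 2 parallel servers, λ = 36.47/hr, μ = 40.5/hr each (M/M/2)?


a = λ/μ = 0.9005; ρ = a/2 = 0.4502
P₀ = 0.379076
Lq = P₀·a^c·ρ / (c!·(1−ρ)²) = 0.379076·0.81089·0.4502/(2·0.30223)
= 0.22897

Final: 0.22897


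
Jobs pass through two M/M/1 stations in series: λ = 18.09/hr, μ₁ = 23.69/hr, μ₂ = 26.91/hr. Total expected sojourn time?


Each node sees arrival rate λ = 18.09/hr (tandem ⇒ throughput preserved).
W₁ = 1/(μ₁−λ) = 1/(23.69−18.09) = 0.17857 hr
W₂ = 1/(μ₂−λ) = 1/(26.91−18.09) = 0.11338 hr
W_total = W₁ + W₂ = 0.17857 + 0.11338 = 0.29195 hr

Final: 0.29195 hr


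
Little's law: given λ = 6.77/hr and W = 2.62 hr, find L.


L = λW = 6.77·2.62 = 17.7374

Final: 17.7374


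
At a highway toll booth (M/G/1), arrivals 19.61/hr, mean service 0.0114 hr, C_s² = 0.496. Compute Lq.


ρ = λ·E[S] = 19.61·0.0114 = 0.2236
Lq = ρ²(1+C_s²)/(2(1−ρ)) = 0.04998·(1+0.496)/(2·0.7764)
= 0.04998·1.4960/1.5529 = 0.04815

Final: 0.04815


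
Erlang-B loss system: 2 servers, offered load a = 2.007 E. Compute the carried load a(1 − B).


B(2,2.007) = 0.401118 (Erlang-B)
Carried load = a(1 − B) = 2.007·(1 − 0.401118) = 2.007·0.598882 = 1.2020 E

Final: 1.2020 Erlangs


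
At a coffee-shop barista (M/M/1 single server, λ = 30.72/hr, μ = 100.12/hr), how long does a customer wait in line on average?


ρ = 30.72/100.12 = 0.3068
Wq = ρ/(μ−λ) = 0.3068/(100.12 − 30.72) = 0.3068/69.40 = 0.004421 hr

Final: 0.004421 hr


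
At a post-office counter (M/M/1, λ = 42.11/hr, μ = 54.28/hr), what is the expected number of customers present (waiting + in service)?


ρ = λ/μ = 42.11/54.28 = 0.7758
L = ρ/(1−ρ) = 0.7758/(1 − 0.7758) = 0.7758/0.2242 = 3.4601

Final: 3.4601


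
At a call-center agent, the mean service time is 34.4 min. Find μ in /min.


μ = 1/(service time) in consistent units.
1 minute = 1 min, so μ = 1/34.4 = 0.02907 per minute

Final: 0.02907 /min


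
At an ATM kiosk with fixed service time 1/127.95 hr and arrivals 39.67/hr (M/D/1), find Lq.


ρ = 39.67/127.95 = 0.3100
M/D/1: Lq = ρ²/(2(1−ρ)) = 0.09613/(2·0.6900) = 0.06966

Final: 0.06966


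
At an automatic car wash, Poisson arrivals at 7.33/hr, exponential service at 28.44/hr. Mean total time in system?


W = 1/(μ−λ) = 1/(28.44 − 7.33) = 1/21.11 = 0.04737 hr

Final: 0.04737 hr


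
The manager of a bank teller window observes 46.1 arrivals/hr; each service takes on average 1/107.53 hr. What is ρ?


ρ = λ/μ = 46.1/107.53 = 0.4287

Final: 0.4287


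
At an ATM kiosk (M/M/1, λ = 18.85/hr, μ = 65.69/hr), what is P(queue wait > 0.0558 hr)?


ρ = 18.85/65.69 = 0.2870
P(Wq > t) = ρ·e^{−(μ−λ)t} = 0.2870·e^{−2.6137}
= 0.2870·0.073265 = 0.021024

Final: 0.021024


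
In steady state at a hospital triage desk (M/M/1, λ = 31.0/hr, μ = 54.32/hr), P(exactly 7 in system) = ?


ρ = 31.0/54.32 = 0.5707
P_n = (1−ρ)·ρ^n = (1 − 0.5707)·0.5707^7 = 0.4293·0.019716 = 0.008464

Final: 0.008464


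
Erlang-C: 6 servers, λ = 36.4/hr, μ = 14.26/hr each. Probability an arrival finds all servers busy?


a = λ/μ = 2.5526; ρ = a/6 = 0.4254
P₀ = 0.077380 (from M/M/c formula)
C(c,a) = [a^c/(c!(1−ρ))]·P₀ = [276.62482/(720·0.5746)]·0.077380
= 0.66868·0.077380 = 0.051743

Final: 0.051743


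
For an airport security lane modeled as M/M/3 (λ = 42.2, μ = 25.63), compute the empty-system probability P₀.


a = λ/μ = 42.2/25.63 = 1.6465; ρ = a/c = 0.5488
Σ_{k=0}^{2} a^k/k! (terms k=0..2) = 1.00000 + 1.64651 + 1.35549 = 4.00200
Tail: a^3/(3!(1−ρ)) = 4.46366/(6·0.4512) = 1.64894
P₀ = 1/(4.00200 + 1.64894) = 1/5.65095 = 0.176962

Final: 0.176962


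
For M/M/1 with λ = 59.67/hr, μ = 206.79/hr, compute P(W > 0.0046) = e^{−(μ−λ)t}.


W ~ Exponential(μ−λ) for M/M/1.
μ − λ = 206.79 − 59.67 = 147.1200
P(W > t) = e^{−(μ−λ)t} = e^{−0.6768} = 0.508265

Final: 0.508265


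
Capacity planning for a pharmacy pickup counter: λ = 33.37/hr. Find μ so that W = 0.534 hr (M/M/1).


W = 1/(μ−λ) ⇒ μ − λ = 1/W = 1/0.534 = 1.8727
μ = λ + 1/W = 33.37 + 1.8727 = 35.2427 per hr

Final: 35.2427 /hr


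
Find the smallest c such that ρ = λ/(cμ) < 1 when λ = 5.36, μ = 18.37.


Stability requires cμ > λ ⇔ c > λ/μ.
λ/μ = 5.36/18.37 = 0.2918
Minimum integer c = ⌊0.2918⌋ + 1 = 1
Check: 1·18.37 = 18.37 > 5.36, while 0·18.37 = 0.00 ≤ 5.36

Final: 1 servers


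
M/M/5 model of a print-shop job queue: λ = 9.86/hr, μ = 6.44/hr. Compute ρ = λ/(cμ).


ρ = λ/(cμ) = 9.86/(5·6.44) = 9.86/32.20 = 0.3062

Final: 0.3062


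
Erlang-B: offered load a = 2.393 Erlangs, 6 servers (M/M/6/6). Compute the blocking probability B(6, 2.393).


B(c,a) = (a^c/c!) / Σ_{k=0}^{c} a^k/k!
a^6/6! = 0.260810
Σ terms (k=0..6): 1.00000 + 2.39300 + 2.86322 + 2.28390 + 1.36634 + 0.65393 + 0.26081 = 10.821207
B = 0.260810/10.821207 = 0.024102

Final: 0.024102


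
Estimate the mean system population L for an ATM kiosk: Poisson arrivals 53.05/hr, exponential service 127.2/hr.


ρ = λ/μ = 53.05/127.2 = 0.4171
L = ρ/(1−ρ) = 0.4171/(1 − 0.4171) = 0.4171/0.5829 = 0.7154

Final: 0.7154


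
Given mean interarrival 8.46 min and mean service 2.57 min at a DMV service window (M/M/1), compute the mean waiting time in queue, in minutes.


λ = 60/8.46 = 7.0922 /hr
μ = 60/2.57 = 23.3463 /hr
ρ = λ/μ = 7.0922/23.3463 = 0.3038
Wq = ρ/(μ−λ) = 0.3038/(23.3463−7.0922) = 0.01869 hr
In minutes: 0.01869·60 = 1.121 min

Final: 1.121 min


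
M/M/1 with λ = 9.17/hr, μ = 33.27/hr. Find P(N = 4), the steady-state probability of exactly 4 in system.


ρ = 9.17/33.27 = 0.2756
P_n = (1−ρ)·ρ^n = (1 − 0.2756)·0.2756^4 = 0.7244·0.005771 = 0.004181

Final: 0.004181


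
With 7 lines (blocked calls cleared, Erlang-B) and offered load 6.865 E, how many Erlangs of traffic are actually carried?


B(7,6.865) = 0.240468 (Erlang-B)
Carried load = a(1 − B) = 6.865·(1 − 0.240468) = 6.865·0.759532 = 5.2142 E

Final: 5.2142 Erlangs


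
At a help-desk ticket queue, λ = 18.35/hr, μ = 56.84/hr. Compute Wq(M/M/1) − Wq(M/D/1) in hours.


ρ = 18.35/56.84 = 0.3228
Wq(M/M/1) = ρ/(μ−λ) = 0.3228/38.49 = 0.008388 hr
Wq(M/D/1) = ρ/(2(μ−λ)) = 0.004194 hr
Savings = 0.008388 − 0.004194 = 0.004194 hr

Final: 0.004194 hr


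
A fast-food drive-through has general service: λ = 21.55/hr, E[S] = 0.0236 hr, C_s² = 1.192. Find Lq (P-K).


ρ = λ·E[S] = 21.55·0.0236 = 0.5086
Lq = ρ²(1+C_s²)/(2(1−ρ)) = 0.2587·(1+1.192)/(2·0.4914)
= 0.2587·2.1920/0.9828 = 0.57687

Final: 0.57687


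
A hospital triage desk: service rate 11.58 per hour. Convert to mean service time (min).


Mean service time = 1/μ = 1/11.58 hour = 0.08636 hour
In minutes: 0.08636 × 60 = 5.1813 min

Final: 5.1813 min


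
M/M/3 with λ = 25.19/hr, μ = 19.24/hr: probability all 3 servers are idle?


a = λ/μ = 25.19/19.24 = 1.3093; ρ = a/c = 0.4364
Σ_{k=0}^{2} a^k/k! (terms k=0..2) = 1.00000 + 1.30925 + 0.85707 = 3.16632
Tail: a^3/(3!(1−ρ)) = 2.24424/(6·0.5636) = 0.66368
P₀ = 1/(3.16632 + 0.66368) = 1/3.83000 = 0.261096

Final: 0.261096


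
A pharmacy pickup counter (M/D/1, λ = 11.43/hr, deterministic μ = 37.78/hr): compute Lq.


ρ = 11.43/37.78 = 0.3025
M/D/1: Lq = ρ²/(2(1−ρ)) = 0.09153/(2·0.6975) = 0.06562

Final: 0.06562


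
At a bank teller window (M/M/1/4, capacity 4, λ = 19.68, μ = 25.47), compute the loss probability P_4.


ρ = λ/μ = 19.68/25.47 = 0.7727
P_K = (1−ρ)ρ^K/(1−ρ^(K+1)) = (0.2273·0.356438)/(1 − 0.275411)
= 0.081028/0.724589 = 0.111826

Final: 0.111826


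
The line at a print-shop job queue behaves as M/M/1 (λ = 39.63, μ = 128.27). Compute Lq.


ρ = 39.63/128.27 = 0.3090
Lq = ρ²/(1−ρ) = 0.09545/0.6910 = 0.1381

Final: 0.1381


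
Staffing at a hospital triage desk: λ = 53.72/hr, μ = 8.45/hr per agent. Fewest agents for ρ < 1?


Stability requires cμ > λ ⇔ c > λ/μ.
λ/μ = 53.72/8.45 = 6.3574
Minimum integer c = ⌊6.3574⌋ + 1 = 7
Check: 7·8.45 = 59.15 > 53.72, while 6·8.45 = 50.70 ≤ 53.72

Final: 7 servers


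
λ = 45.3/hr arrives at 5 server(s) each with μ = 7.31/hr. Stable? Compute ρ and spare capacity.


Total capacity cμ = 5·7.31 = 36.55/hr
ρ = λ/(cμ) = 45.3/36.55 = 1.2394
Stable ⇔ ρ < 1: NO
Spare capacity = cμ − λ = 36.55 − 45.3 = -8.75/hr

Final: ρ = 1.2394; unstable; margin = -8.75/hr


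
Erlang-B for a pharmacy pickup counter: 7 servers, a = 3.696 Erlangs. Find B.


B(c,a) = (a^c/c!) / Σ_{k=0}^{c} a^k/k!
a^7/7! = 1.869361
Σ terms (k=0..7): 1.00000 + 3.69600 + 6.83021 + 8.41482 + 7.77529 + 5.74749 + 3.54046 + 1.86936 = 38.873627
B = 1.869361/38.873627 = 0.048088

Final: 0.048088


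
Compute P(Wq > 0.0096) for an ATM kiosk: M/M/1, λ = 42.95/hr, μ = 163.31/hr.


ρ = 42.95/163.31 = 0.2630
P(Wq > t) = ρ·e^{−(μ−λ)t} = 0.2630·e^{−1.1555}
= 0.2630·0.314914 = 0.082821

Final: 0.082821


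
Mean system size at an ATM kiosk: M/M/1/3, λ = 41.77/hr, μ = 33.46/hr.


ρ = 41.77/33.46 = 1.2484
L = ρ[1 − (K+1)ρ^K + Kρ^(K+1)] / [(1−ρ)(1−ρ^(K+1))]
Numerator: 1.2484·(1 − 4·1.945430 + 3·2.428590) = 0.629233
Denominator: (-0.2484)·(-1.428590) = 0.354799
L = 0.629233/0.354799 = 1.7735

Final: 1.7735


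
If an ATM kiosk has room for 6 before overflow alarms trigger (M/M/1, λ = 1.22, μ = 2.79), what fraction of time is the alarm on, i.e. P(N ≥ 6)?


ρ = 1.22/2.79 = 0.4373
P(N ≥ n) = ρ^n = 0.4373^6 = 0.006991

Final: 0.006991


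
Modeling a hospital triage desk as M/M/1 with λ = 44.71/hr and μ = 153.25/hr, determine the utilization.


ρ = λ/μ = 44.71/153.25 = 0.2917

Final: 0.2917


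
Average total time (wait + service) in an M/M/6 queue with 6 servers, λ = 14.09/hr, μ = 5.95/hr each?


a = 2.3681; ρ = 0.3947; P₀ = 0.093278
Lq = P₀·a^c·ρ/(c!(1−ρ)²) = 0.02461
Wq = Lq/λ = 0.02461/14.09 = 0.001747 hr
W = Wq + 1/μ = 0.001747 + 0.16807 = 0.16981 hr

Final: 0.16981 hr


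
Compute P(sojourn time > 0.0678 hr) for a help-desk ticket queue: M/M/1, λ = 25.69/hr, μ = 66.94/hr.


W ~ Exponential(μ−λ) for M/M/1.
μ − λ = 66.94 − 25.69 = 41.2500
P(W > t) = e^{−(μ−λ)t} = e^{−2.7967} = 0.061008

Final: 0.061008


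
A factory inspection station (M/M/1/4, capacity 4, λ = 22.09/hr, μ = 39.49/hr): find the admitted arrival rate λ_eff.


ρ = 0.5594; P_K = (1−ρ)ρ^4/(1−ρ^5) = 0.045641
λ_eff = λ(1 − P_K) = 22.09·(1 − 0.045641) = 22.09·0.954359 = 21.0818 /hr

Final: 21.0818 /hr


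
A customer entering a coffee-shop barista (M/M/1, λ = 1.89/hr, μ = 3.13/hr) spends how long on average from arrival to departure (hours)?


W = 1/(μ−λ) = 1/(3.13 − 1.89) = 1/1.24 = 0.8065 hr

Final: 0.8065 hr


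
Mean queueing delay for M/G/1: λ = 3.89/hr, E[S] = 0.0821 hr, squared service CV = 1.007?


ρ = λ·E[S] = 3.89·0.0821 = 0.3194
E[S²] = E[S]²(1+C_s²) = 0.0821²·(1+1.007) = 0.013528
Wq = λ·E[S²]/(2(1−ρ)) = 3.89·0.013528/(2·0.6806) = 0.03866 hr

Final: 0.03866 hr


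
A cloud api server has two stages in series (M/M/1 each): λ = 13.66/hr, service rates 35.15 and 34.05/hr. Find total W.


Each node sees arrival rate λ = 13.66/hr (tandem ⇒ throughput preserved).
W₁ = 1/(μ₁−λ) = 1/(35.15−13.66) = 0.04653 hr
W₂ = 1/(μ₂−λ) = 1/(34.05−13.66) = 0.04904 hr
W_total = W₁ + W₂ = 0.04653 + 0.04904 = 0.09558 hr

Final: 0.09558 hr


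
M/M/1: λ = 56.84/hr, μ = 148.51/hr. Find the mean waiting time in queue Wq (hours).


ρ = 56.84/148.51 = 0.3827
Wq = ρ/(μ−λ) = 0.3827/(148.51 − 56.84) = 0.3827/91.67 = 0.004175 hr

Final: 0.004175 hr


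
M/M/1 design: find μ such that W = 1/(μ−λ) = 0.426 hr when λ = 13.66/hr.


W = 1/(μ−λ) ⇒ μ − λ = 1/W = 1/0.426 = 2.3474
μ = λ + 1/W = 13.66 + 2.3474 = 16.0074 per hr

Final: 16.0074 /hr


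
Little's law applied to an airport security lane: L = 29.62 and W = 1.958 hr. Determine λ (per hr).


λ = L/W = 29.62/1.958 = 15.1277 /hr

Final: 15.1277 /hr


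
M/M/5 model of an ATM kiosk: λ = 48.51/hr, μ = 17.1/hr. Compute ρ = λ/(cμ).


ρ = λ/(cμ) = 48.51/(5·17.1) = 48.51/85.50 = 0.5674

Final: 0.5674


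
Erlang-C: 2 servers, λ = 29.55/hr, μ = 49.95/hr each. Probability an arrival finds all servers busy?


a = λ/μ = 0.5916; ρ = a/2 = 0.2958
P₀ = 0.543453 (from M/M/c formula)
C(c,a) = [a^c/(c!(1−ρ))]·P₀ = [0.34998/(2·0.7042)]·0.543453
= 0.24849·0.543453 = 0.135045

Final: 0.135045


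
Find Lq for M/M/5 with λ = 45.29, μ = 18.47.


a = λ/μ = 2.4521; ρ = a/5 = 0.4904
P₀ = 0.084233
Lq = P₀·a^c·ρ / (c!·(1−ρ)²) = 0.084233·88.64967·0.4904/(120·0.25967)
= 0.11752

Final: 0.11752


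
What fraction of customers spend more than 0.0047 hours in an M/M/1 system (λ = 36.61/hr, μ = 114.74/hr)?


W ~ Exponential(μ−λ) for M/M/1.
μ − λ = 114.74 − 36.61 = 78.1300
P(W > t) = e^{−(μ−λ)t} = e^{−0.3672} = 0.692663

Final: 0.692663


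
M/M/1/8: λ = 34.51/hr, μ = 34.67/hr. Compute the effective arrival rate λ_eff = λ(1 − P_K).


ρ = 0.9954; P_K = (1−ρ)ρ^8/(1−ρ^9) = 0.109066
λ_eff = λ(1 − P_K) = 34.51·(1 − 0.109066) = 34.51·0.890934 = 30.7461 /hr

Final: 30.7461 /hr


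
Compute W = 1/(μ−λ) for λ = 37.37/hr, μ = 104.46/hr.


W = 1/(μ−λ) = 1/(104.46 − 37.37) = 1/67.09 = 0.01491 hr

Final: 0.01491 hr


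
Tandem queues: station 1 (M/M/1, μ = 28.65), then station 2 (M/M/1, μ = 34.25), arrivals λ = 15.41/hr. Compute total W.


Each node sees arrival rate λ = 15.41/hr (tandem ⇒ throughput preserved).
W₁ = 1/(μ₁−λ) = 1/(28.65−15.41) = 0.07553 hr
W₂ = 1/(μ₂−λ) = 1/(34.25−15.41) = 0.05308 hr
W_total = W₁ + W₂ = 0.07553 + 0.05308 = 0.12861 hr

Final: 0.12861 hr


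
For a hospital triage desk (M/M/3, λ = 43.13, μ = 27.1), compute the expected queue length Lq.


a = λ/μ = 1.5915; ρ = a/3 = 0.5305
P₀ = 0.189072
Lq = P₀·a^c·ρ / (c!·(1−ρ)²) = 0.189072·4.03116·0.5305/(6·0.22043)
= 0.30573

Final: 0.30573


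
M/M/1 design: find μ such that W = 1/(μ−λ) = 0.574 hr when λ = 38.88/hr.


W = 1/(μ−λ) ⇒ μ − λ = 1/W = 1/0.574 = 1.7422
μ = λ + 1/W = 38.88 + 1.7422 = 40.6222 per hr

Final: 40.6222 /hr


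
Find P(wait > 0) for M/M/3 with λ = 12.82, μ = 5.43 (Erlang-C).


a = λ/μ = 2.3610; ρ = a/3 = 0.7870
P₀ = 0.060809 (from M/M/c formula)
C(c,a) = [a^c/(c!(1−ρ))]·P₀ = [13.16026/(6·0.2130)]·0.060809
= 10.29686·0.060809 = 0.626144

Final: 0.626144


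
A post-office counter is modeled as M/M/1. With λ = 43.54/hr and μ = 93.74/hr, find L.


ρ = λ/μ = 43.54/93.74 = 0.4645
L = ρ/(1−ρ) = 0.4645/(1 − 0.4645) = 0.4645/0.5355 = 0.8673

Final: 0.8673


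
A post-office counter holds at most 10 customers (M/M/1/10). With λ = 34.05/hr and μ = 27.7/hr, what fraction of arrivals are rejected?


ρ = λ/μ = 34.05/27.7 = 1.2292
P_K = (1−ρ)ρ^K/(1−ρ^(K+1)) = (-0.2292·7.877229)/(1 − 9.683020)
= -1.805791/-8.683020 = 0.207968

Final: 0.207968


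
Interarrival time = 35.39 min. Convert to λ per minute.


λ = 1/(interarrival time) in consistent units.
1 minute = 1 min, so λ = 1/35.39 = 0.02826 per minute

Final: 0.02826 /min


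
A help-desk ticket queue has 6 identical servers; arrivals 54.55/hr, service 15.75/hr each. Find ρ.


ρ = λ/(cμ) = 54.55/(6·15.75) = 54.55/94.50 = 0.5772

Final: 0.5772


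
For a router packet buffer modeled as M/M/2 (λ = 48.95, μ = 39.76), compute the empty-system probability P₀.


a = λ/μ = 48.95/39.76 = 1.2311; ρ = a/c = 0.6156
Σ_{k=0}^{1} a^k/k! (terms k=0..1) = 1.00000 + 1.23114 = 2.23114
Tail: a^2/(2!(1−ρ)) = 1.51570/(2·0.3844) = 1.97135
P₀ = 1/(2.23114 + 1.97135) = 1/4.20249 = 0.237954

Final: 0.237954


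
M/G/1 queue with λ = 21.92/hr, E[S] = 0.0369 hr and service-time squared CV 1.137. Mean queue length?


ρ = λ·E[S] = 21.92·0.0369 = 0.8088
Lq = ρ²(1+C_s²)/(2(1−ρ)) = 0.6542·(1+1.137)/(2·0.1912)
= 0.6542·2.1370/0.3823 = 3.65704

Final: 3.65704


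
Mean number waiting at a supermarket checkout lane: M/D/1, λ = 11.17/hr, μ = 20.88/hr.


ρ = 11.17/20.88 = 0.5350
M/D/1: Lq = ρ²/(2(1−ρ)) = 0.2862/(2·0.4650) = 0.30770

Final: 0.30770


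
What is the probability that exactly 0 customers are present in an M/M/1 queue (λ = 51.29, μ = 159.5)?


ρ = 51.29/159.5 = 0.3216
P_n = (1−ρ)·ρ^n = (1 − 0.3216)·0.3216^0 = 0.6784·1.000000 = 0.678433

Final: 0.678433


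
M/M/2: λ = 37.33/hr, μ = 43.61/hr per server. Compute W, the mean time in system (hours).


a = 0.8560; ρ = 0.4280; P₀ = 0.400562
Lq = P₀·a^c·ρ/(c!(1−ρ)²) = 0.19197
Wq = Lq/λ = 0.19197/37.33 = 0.005142 hr
W = Wq + 1/μ = 0.005142 + 0.02293 = 0.02807 hr

Final: 0.02807 hr


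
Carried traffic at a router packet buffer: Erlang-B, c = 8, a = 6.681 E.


B(8,6.681) = 0.160474 (Erlang-B)
Carried load = a(1 − B) = 6.681·(1 − 0.160474) = 6.681·0.839526 = 5.6089 E

Final: 5.6089 Erlangs


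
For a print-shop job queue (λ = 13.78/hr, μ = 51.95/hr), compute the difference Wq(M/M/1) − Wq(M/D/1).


ρ = 13.78/51.95 = 0.2653
Wq(M/M/1) = ρ/(μ−λ) = 0.2653/38.17 = 0.006949 hr
Wq(M/D/1) = ρ/(2(μ−λ)) = 0.003475 hr
Savings = 0.006949 − 0.003475 = 0.003475 hr

Final: 0.003475 hr


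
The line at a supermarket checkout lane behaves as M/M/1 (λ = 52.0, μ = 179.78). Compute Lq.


ρ = 52.0/179.78 = 0.2892
Lq = ρ²/(1−ρ) = 0.08366/0.7108 = 0.1177

Final: 0.1177


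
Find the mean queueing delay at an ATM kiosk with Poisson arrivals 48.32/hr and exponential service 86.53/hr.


ρ = 48.32/86.53 = 0.5584
Wq = ρ/(μ−λ) = 0.5584/(86.53 − 48.32) = 0.5584/38.21 = 0.01461 hr

Final: 0.01461 hr


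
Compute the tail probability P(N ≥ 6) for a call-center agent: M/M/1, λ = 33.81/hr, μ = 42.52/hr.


ρ = 33.81/42.52 = 0.7952
P(N ≥ n) = ρ^n = 0.7952^6 = 0.252762

Final: 0.252762


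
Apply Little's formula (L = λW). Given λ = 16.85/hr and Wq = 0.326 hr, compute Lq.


Lq = λWq = 16.85·0.326 = 5.4931

Final: 5.4931


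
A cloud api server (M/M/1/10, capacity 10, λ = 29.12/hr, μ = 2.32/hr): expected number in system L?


ρ = 29.12/2.32 = 12.5517
L = ρ[1 − (K+1)ρ^K + Kρ^(K+1)] / [(1−ρ)(1−ρ^(K+1))]
Numerator: 12.5517·(1 − 11·97058563093.552094 + 10·1218252309174.240234) = 139510893750621.265625
Denominator: (-11.5517)·(-1218252309173.240234) = 14072914605966.742188
L = 139510893750621.265625/14072914605966.742188 = 9.9134

Final: 9.9134


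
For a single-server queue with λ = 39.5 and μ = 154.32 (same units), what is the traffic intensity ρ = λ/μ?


ρ = λ/μ = 39.5/154.32 = 0.2560

Final: 0.2560


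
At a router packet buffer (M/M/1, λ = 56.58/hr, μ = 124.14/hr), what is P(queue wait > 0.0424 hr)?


ρ = 56.58/124.14 = 0.4558
P(Wq > t) = ρ·e^{−(μ−λ)t} = 0.4558·e^{−2.8645}
= 0.4558·0.057009 = 0.025983

Final: 0.025983


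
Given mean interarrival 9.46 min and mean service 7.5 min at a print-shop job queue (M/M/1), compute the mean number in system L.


λ = 60/9.46 = 6.3425 /hr
μ = 60/7.5 = 8.0000 /hr
ρ = λ/μ = 6.3425/8.0000 = 0.7928
L = ρ/(1−ρ) = 0.7928/0.2072 = 3.8265

Final: 3.8265


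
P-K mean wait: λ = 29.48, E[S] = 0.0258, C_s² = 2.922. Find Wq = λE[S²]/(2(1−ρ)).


ρ = λ·E[S] = 29.48·0.0258 = 0.7606
E[S²] = E[S]²(1+C_s²) = 0.0258²·(1+2.922) = 0.002611
Wq = λ·E[S²]/(2(1−ρ)) = 29.48·0.002611/(2·0.2394) = 0.16073 hr

Final: 0.16073 hr


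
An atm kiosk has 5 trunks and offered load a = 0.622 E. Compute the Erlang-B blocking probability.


B(c,a) = (a^c/c!) / Σ_{k=0}^{c} a^k/k!
a^5/5! = 0.0007758
Σ terms (k=0..5): 1.00000 + 0.62200 + 0.19344 + 0.04011 + 0.006237 + 0.0007758 = 1.862561
B = 0.0007758/1.862561 = 0.0004165

Final: 0.0004165


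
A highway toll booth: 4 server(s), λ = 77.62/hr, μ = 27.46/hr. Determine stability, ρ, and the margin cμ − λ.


Total capacity cμ = 4·27.46 = 109.84/hr
ρ = λ/(cμ) = 77.62/109.84 = 0.7067
Stable ⇔ ρ < 1: YES
Spare capacity = cμ − λ = 109.84 − 77.62 = 32.22/hr

Final: ρ = 0.7067; stable; margin = 32.22/hr


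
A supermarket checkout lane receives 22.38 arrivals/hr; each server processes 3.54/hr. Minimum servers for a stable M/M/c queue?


Stability requires cμ > λ ⇔ c > λ/μ.
λ/μ = 22.38/3.54 = 6.3220
Minimum integer c = ⌊6.3220⌋ + 1 = 7
Check: 7·3.54 = 24.78 > 22.38, while 6·3.54 = 21.24 ≤ 22.38

Final: 7 servers


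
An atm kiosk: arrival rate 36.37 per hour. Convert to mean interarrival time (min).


Mean interarrival time = 1/λ = 1/36.37 hour = 0.02750 hour
In minutes: 0.02750 × 60 = 1.6497 min

Final: 1.6497 min
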